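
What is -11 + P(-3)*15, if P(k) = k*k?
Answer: 124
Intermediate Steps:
P(k) = k²
-11 + P(-3)*15 = -11 + (-3)²*15 = -11 + 9*15 = -11 + 135 = 124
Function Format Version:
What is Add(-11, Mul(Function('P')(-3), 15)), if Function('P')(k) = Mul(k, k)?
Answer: 124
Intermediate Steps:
Function('P')(k) = Pow(k, 2)
Add(-11, Mul(Function('P')(-3), 15)) = Add(-11, Mul(Pow(-3, 2), 15)) = Add(-11, Mul(9, 15)) = Add(-11, 135) = 124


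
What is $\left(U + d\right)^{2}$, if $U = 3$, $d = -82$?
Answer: $6241$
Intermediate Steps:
$\left(U + d\right)^{2} = \left(3 - 82\right)^{2} = \left(-79\right)^{2} = 6241$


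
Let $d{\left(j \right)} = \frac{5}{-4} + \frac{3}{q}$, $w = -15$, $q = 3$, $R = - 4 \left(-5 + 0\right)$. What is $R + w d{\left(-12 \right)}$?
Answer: $\frac{95}{4} \approx 23.75$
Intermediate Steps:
$R = 20$ ($R = \left(-4\right) \left(-5\right) = 20$)
$d{\left(j \right)} = - \frac{1}{4}$ ($d{\left(j \right)} = \frac{5}{-4} + \frac{3}{3} = 5 \left(- \frac{1}{4}\right) + 3 \cdot \frac{1}{3} = - \frac{5}{4} + 1 = - \frac{1}{4}$)
$R + w d{\left(-12 \right)} = 20 - - \frac{15}{4} = 20 + \frac{15}{4} = \frac{95}{4}$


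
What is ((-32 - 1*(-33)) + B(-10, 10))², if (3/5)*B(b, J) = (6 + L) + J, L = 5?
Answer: 1296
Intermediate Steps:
B(b, J) = 55/3 + 5*J/3 (B(b, J) = 5*((6 + 5) + J)/3 = 5*(11 + J)/3 = 55/3 + 5*J/3)
((-32 - 1*(-33)) + B(-10, 10))² = ((-32 - 1*(-33)) + (55/3 + (5/3)*10))² = ((-32 + 33) + (55/3 + 50/3))² = (1 + 35)² = 36² = 1296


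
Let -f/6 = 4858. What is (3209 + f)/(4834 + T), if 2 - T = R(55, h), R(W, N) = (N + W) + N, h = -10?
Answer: -25939/4801 ≈ -5.4028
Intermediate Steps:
f = -29148 (f = -6*4858 = -29148)
R(W, N) = W + 2*N
T = -33 (T = 2 - (55 + 2*(-10)) = 2 - (55 - 20) = 2 - 1*35 = 2 - 35 = -33)
(3209 + f)/(4834 + T) = (3209 - 29148)/(4834 - 33) = -25939/4801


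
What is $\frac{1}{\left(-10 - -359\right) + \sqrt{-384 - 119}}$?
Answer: $\frac{349}{122304} - \frac{i \sqrt{503}}{122304} \approx 0.0028535 - 0.00018338 i$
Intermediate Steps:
$\frac{1}{\left(-10 - -359\right) + \sqrt{-384 - 119}} = \frac{1}{\left(-10 + 359\right) + \sqrt{-503}} = \frac{1}{349 + i \sqrt{503}}$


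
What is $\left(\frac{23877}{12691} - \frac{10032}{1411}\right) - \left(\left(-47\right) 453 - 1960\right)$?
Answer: $\frac{59466007798}{2558143} \approx 23246.0$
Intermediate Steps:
$\left(\frac{23877}{12691} - \frac{10032}{1411}\right) - \left(\left(-47\right) 453 - 1960\right) = \left(23877 \cdot \frac{1}{12691} - \frac{10032}{1411}\right) - \left(-21291 - 1960\right) = \left(\frac{3411}{1813} - \frac{10032}{1411}\right) - -23251 = - \frac{13375095}{2558143} + 23251 = \frac{59466007798}{2558143}$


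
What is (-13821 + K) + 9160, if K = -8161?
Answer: -12822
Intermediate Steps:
(-13821 + K) + 9160 = (-13821 - 8161) + 9160 = -21982 + 9160 = -12822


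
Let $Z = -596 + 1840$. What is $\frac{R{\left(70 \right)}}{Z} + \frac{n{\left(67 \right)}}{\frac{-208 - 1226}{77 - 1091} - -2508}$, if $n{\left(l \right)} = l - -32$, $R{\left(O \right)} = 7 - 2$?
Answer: $\frac{22933819}{527569204} \approx 0.043471$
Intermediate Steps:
$R{\left(O \right)} = 5$ ($R{\left(O \right)} = 7 - 2 = 5$)
$Z = 1244$
$n{\left(l \right)} = 32 + l$ ($n{\left(l \right)} = l + 32 = 32 + l$)
$\frac{R{\left(70 \right)}}{Z} + \frac{n{\left(67 \right)}}{\frac{-208 - 1226}{77 - 1091} - -2508} = \frac{5}{1244} + \frac{32 + 67}{\frac{-208 - 1226}{77 - 1091} - -2508} = 5 \cdot \frac{1}{1244} + \frac{99}{- \frac{1434}{-1014} + 2508} = \frac{5}{1244} + \frac{99}{\left(-1434\right) \left(- \frac{1}{1014}\right) + 2508} = \frac{5}{1244} + \frac{99}{\frac{239}{169} + 2508} = \frac{5}{1244} + \frac{99}{\frac{424091}{169}} = \frac{5}{1244} + 99 \cdot \frac{169}{424091} = \frac{5}{1244} + \frac{16731}{424091} = \frac{22933819}{527569204}$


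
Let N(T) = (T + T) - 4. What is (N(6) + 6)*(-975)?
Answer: -13650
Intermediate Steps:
N(T) = -4 + 2*T (N(T) = 2*T - 4 = -4 + 2*T)
(N(6) + 6)*(-975) = ((-4 + 2*6) + 6)*(-975) = ((-4 + 12) + 6)*(-975) = (8 + 6)*(-975) = 14*(-975) = -13650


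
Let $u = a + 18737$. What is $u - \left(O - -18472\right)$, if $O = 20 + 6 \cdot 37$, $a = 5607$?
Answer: $5630$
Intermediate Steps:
$O = 242$ ($O = 20 + 222 = 242$)
$u = 24344$ ($u = 5607 + 18737 = 24344$)
$u - \left(O - -18472\right) = 24344 - \left(242 - -18472\right) = 24344 - \left(242 + 18472\right) = 24344 - 18714 = 5630$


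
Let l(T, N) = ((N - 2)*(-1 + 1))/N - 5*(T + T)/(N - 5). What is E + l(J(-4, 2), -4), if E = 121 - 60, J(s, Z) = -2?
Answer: 529/9 ≈ 58.778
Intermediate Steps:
l(T, N) = -10*T/(-5 + N) (l(T, N) = ((-2 + N)*0)/N - 5*2*T/(-5 + N) = 0/N - 5*2*T/(-5 + N) = 0 - 5*2*T/(-5 + N) = 0 - 10*T/(-5 + N) = -10*T/(-5 + N))
E = 61
E + l(J(-4, 2), -4) = 61 - 10*(-2)/(-5 - 4) = 61 - 10*(-2)/(-9) = 61 - 10*(-2)*(-⅑) = 61 - 20/9 = 529/9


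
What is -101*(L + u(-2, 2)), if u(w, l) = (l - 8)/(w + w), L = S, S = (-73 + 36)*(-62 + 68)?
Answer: 44541/2 ≈ 22271.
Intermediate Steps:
S = -222 (S = -37*6 = -222)
L = -222
u(w, l) = (-8 + l)/(2*w) (u(w, l) = (-8 + l)/((2*w)) = (-8 + l)*(1/(2*w)) = (-8 + l)/(2*w))
-101*(L + u(-2, 2)) = -101*(-222 + (½)*(-8 + 2)/(-2)) = -101*(-222 + (½)*(-½)*(-6)) = -101*(-222 + 3/2) = -101*(-441/2) = 44541/2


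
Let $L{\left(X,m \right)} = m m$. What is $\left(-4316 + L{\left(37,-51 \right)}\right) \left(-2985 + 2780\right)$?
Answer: $351575$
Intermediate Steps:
$L{\left(X,m \right)} = m^{2}$
$\left(-4316 + L{\left(37,-51 \right)}\right) \left(-2985 + 2780\right) = \left(-4316 + \left(-51\right)^{2}\right) \left(-2985 + 2780\right) = \left(-4316 + 2601\right) \left(-205\right) = \left(-1715\right) \left(-205\right) = 351575$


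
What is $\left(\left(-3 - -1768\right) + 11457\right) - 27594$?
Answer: $-14372$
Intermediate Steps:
$\left(\left(-3 - -1768\right) + 11457\right) - 27594 = \left(\left(-3 + 1768\right) + 11457\right) - 27594 = \left(1765 + 11457\right) - 27594 = 13222 - 27594 = -14372$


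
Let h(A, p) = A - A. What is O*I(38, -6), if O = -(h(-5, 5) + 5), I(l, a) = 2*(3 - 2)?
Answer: -10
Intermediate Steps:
h(A, p) = 0
I(l, a) = 2 (I(l, a) = 2*1 = 2)
O = -5 (O = -(0 + 5) = -1*5 = -5)
O*I(38, -6) = -5*2 = -10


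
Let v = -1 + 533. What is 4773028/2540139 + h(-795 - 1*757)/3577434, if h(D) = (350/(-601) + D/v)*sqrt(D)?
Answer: 4773028/2540139 - 186492*I*sqrt(97)/47659171987 ≈ 1.879 - 3.8539e-5*I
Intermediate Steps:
v = 532
h(D) = sqrt(D)*(-350/601 + D/532) (h(D) = (350/(-601) + D/532)*sqrt(D) = (350*(-1/601) + D*(1/532))*sqrt(D) = (-350/601 + D/532)*sqrt(D) = sqrt(D)*(-350/601 + D/532))
4773028/2540139 + h(-795 - 1*757)/3577434 = 4773028/2540139 + (sqrt(-795 - 1*757)*(-186200 + 601*(-795 - 1*757))/319732)/3577434 = 4773028*(1/2540139) + (sqrt(-795 - 757)*(-186200 + 601*(-795 - 757))/319732)*(1/3577434) = 4773028/2540139 + (sqrt(-1552)*(-186200 + 601*(-1552))/319732)*(1/3577434) = 4773028/2540139 + ((4*I*sqrt(97))*(-186200 - 932752)/319732)*(1/3577434) = 4773028/2540139 + ((1/319732)*(4*I*sqrt(97))*(-1118952))*(1/3577434) = 4773028/2540139 - 1118952*I*sqrt(97)/79933*(1/3577434) = 4773028/2540139 - 186492*I*sqrt(97)/47659171987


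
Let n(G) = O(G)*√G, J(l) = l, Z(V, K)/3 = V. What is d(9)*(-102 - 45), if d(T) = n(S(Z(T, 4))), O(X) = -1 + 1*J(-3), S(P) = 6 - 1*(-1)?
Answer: 588*√7 ≈ 1555.7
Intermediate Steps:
Z(V, K) = 3*V
S(P) = 7 (S(P) = 6 + 1 = 7)
O(X) = -4 (O(X) = -1 + 1*(-3) = -1 - 3 = -4)
n(G) = -4*√G
d(T) = -4*√7
d(9)*(-102 - 45) = (-4*√7)*(-102 - 45) = -4*√7*(-147) = 588*√7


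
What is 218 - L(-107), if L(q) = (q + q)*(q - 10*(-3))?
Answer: -16260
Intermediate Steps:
L(q) = 2*q*(30 + q) (L(q) = (2*q)*(q + 30) = (2*q)*(30 + q) = 2*q*(30 + q))
218 - L(-107) = 218 - 2*(-107)*(30 - 107) = 218 - 2*(-107)*(-77) = 218 - 1*16478 = 218 - 16478 = -16260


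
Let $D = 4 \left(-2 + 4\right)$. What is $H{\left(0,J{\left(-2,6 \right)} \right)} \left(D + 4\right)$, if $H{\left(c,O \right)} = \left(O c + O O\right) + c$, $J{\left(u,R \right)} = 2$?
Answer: $48$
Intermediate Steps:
$H{\left(c,O \right)} = c + O^{2} + O c$ ($H{\left(c,O \right)} = \left(O c + O^{2}\right) + c = \left(O^{2} + O c\right) + c = c + O^{2} + O c$)
$D = 8$ ($D = 4 \cdot 2 = 8$)
$H{\left(0,J{\left(-2,6 \right)} \right)} \left(D + 4\right) = \left(0 + 2^{2} + 2 \cdot 0\right) \left(8 + 4\right) = \left(0 + 4 + 0\right) 12 = 4 \cdot 12 = 48$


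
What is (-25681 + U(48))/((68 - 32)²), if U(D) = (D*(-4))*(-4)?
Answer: -24913/1296 ≈ -19.223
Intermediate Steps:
U(D) = 16*D (U(D) = -4*D*(-4) = 16*D)
(-25681 + U(48))/((68 - 32)²) = (-25681 + 16*48)/((68 - 32)²) = (-25681 + 768)/(36²) = -24913/1296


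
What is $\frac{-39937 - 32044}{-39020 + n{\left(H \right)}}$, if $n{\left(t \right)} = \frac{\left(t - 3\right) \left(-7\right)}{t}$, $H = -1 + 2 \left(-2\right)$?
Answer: $\frac{27685}{15012} \approx 1.8442$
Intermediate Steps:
$H = -5$ ($H = -1 - 4 = -5$)
$n{\left(t \right)} = \frac{21 - 7 t}{t}$ ($n{\left(t \right)} = \frac{\left(-3 + t\right) \left(-7\right)}{t} = \frac{21 - 7 t}{t}$)
$\frac{-39937 - 32044}{-39020 + n{\left(H \right)}} = \frac{-39937 - 32044}{-39020 - \left(7 - \frac{21}{-5}\right)} = - \frac{71981}{-39020 + \left(-7 + 21 \left(- \frac{1}{5}\right)\right)} = - \frac{71981}{-39020 - \frac{56}{5}} = - \frac{71981}{- \frac{195156}{5}} = \left(-71981\right) \left(- \frac{5}{195156}\right) = \frac{27685}{15012}$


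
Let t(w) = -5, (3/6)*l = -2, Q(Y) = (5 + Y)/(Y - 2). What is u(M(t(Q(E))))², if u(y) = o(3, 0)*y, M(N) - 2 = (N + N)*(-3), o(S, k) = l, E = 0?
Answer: 16384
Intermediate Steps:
Q(Y) = (5 + Y)/(-2 + Y)
l = -4 (l = 2*(-2) = -4)
o(S, k) = -4
M(N) = 2 - 6*N (M(N) = 2 + (N + N)*(-3) = 2 + (2*N)*(-3) = 2 - 6*N)
u(y) = -4*y
u(M(t(Q(E))))² = (-4*(2 - 6*(-5)))² = (-4*(2 + 30))² = (-4*32)² = (-128)² = 16384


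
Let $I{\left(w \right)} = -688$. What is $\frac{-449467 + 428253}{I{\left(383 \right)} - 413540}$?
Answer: $\frac{10607}{207114} \approx 0.051213$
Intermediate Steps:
$\frac{-449467 + 428253}{I{\left(383 \right)} - 413540} = \frac{-449467 + 428253}{-688 - 413540} = - \frac{21214}{-414228} = \left(-21214\right) \left(- \frac{1}{414228}\right) = \frac{10607}{207114}$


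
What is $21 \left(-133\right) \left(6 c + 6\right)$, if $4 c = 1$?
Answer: $- \frac{41895}{2} \approx -20948.0$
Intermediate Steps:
$c = \frac{1}{4}$ ($c = \frac{1}{4} \cdot 1 = \frac{1}{4} \approx 0.25$)
$21 \left(-133\right) \left(6 c + 6\right) = 21 \left(-133\right) \left(6 \cdot \frac{1}{4} + 6\right) = - 2793 \left(\frac{3}{2} + 6\right) = \left(-2793\right) \frac{15}{2} = - \frac{41895}{2}$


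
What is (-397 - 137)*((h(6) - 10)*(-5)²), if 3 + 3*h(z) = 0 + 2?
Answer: 137950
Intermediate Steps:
h(z) = -⅓ (h(z) = -1 + (0 + 2)/3 = -1 + (⅓)*2 = -1 + ⅔ = -⅓)
(-397 - 137)*((h(6) - 10)*(-5)²) = (-397 - 137)*((-⅓ - 10)*(-5)²) = -(-5518)*25 = -534*(-775/3) = 137950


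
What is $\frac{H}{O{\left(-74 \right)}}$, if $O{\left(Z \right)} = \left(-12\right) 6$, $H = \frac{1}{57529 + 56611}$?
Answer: $- \frac{1}{8218080} \approx -1.2168 \cdot 10^{-7}$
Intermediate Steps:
$H = \frac{1}{114140} \approx 8.7612 \cdot 10^{-6}$
$O{\left(Z \right)} = -72$
$\frac{H}{O{\left(-74 \right)}} = \frac{1}{114140 \left(-72\right)} = \frac{1}{114140} \left(- \frac{1}{72}\right) = - \frac{1}{8218080}$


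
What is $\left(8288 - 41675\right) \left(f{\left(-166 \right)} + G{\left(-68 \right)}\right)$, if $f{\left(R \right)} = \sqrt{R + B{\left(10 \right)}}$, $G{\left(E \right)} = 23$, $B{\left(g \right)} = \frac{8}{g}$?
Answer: $-767901 - \frac{33387 i \sqrt{4130}}{5} \approx -7.679 \cdot 10^{5} - 4.2912 \cdot 10^{5} i$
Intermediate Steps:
$f{\left(R \right)} = \sqrt{\frac{4}{5} + R}$ ($f{\left(R \right)} = \sqrt{R + \frac{8}{10}} = \sqrt{R + 8 \cdot \frac{1}{10}} = \sqrt{R + \frac{4}{5}} = \sqrt{\frac{4}{5} + R}$)
$\left(8288 - 41675\right) \left(f{\left(-166 \right)} + G{\left(-68 \right)}\right) = \left(8288 - 41675\right) \left(\frac{\sqrt{20 + 25 \left(-166\right)}}{5} + 23\right) = - 33387 \left(\frac{\sqrt{20 - 4150}}{5} + 23\right) = - 33387 \left(\frac{\sqrt{-4130}}{5} + 23\right) = - 33387 \left(\frac{i \sqrt{4130}}{5} + 23\right) = - 33387 \left(23 + \frac{i \sqrt{4130}}{5}\right) = -767901 - \frac{33387 i \sqrt{4130}}{5}$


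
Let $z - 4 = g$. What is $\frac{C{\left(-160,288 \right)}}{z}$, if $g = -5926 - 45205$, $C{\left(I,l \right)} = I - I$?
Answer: $0$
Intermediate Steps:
$C{\left(I,l \right)} = 0$
$g = -51131$
$z = -51127$ ($z = 4 - 51131 = -51127$)
$\frac{C{\left(-160,288 \right)}}{z} = \frac{0}{-51127} = 0 \left(- \frac{1}{51127}\right) = 0$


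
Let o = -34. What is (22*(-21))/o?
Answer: 231/17 ≈ 13.588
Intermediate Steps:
(22*(-21))/o = (22*(-21))/(-34) = -462*(-1/34) = 231/17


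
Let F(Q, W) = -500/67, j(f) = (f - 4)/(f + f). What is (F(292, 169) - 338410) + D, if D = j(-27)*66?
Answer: -204042883/603 ≈ -3.3838e+5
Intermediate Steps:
j(f) = (-4 + f)/(2*f) (j(f) = (-4 + f)/((2*f)) = (-4 + f)*(1/(2*f)) = (-4 + f)/(2*f))
F(Q, W) = -500/67 (F(Q, W) = -500*1/67 = -500/67)
D = 341/9 (D = ((½)*(-4 - 27)/(-27))*66 = ((½)*(-1/27)*(-31))*66 = (31/54)*66 = 341/9 ≈ 37.889)
(F(292, 169) - 338410) + D = (-500/67 - 338410) + 341/9 = -22673970/67 + 341/9 = -204042883/603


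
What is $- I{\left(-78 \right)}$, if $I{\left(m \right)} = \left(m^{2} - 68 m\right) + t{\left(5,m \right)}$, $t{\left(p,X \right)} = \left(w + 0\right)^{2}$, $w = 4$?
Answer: $-11404$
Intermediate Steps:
$t{\left(p,X \right)} = 16$ ($t{\left(p,X \right)} = \left(4 + 0\right)^{2} = 4^{2} = 16$)
$I{\left(m \right)} = 16 + m^{2} - 68 m$ ($I{\left(m \right)} = \left(m^{2} - 68 m\right) + 16 = 16 + m^{2} - 68 m$)
$- I{\left(-78 \right)} = - (16 + \left(-78\right)^{2} - -5304) = - (16 + 6084 + 5304) = \left(-1\right) 11404 = -11404$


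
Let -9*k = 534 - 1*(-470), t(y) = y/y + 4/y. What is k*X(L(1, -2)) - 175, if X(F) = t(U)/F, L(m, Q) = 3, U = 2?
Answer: -2579/9 ≈ -286.56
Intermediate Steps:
t(y) = 1 + 4/y
k = -1004/9 (k = -(534 - 1*(-470))/9 = -(534 + 470)/9 = -⅑*1004 = -1004/9 ≈ -111.56)
X(F) = 3/F (X(F) = ((4 + 2)/2)/F = ((½)*6)/F = 3/F)
k*X(L(1, -2)) - 175 = -1004/(3*3) - 175 = -1004/9*1 - 175 = -1004/9 - 175 = -2579/9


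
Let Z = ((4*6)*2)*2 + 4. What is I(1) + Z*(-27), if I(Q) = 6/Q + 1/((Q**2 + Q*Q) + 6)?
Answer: -21551/8 ≈ -2693.9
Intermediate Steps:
I(Q) = 1/(6 + 2*Q**2) + 6/Q (I(Q) = 6/Q + 1/((Q**2 + Q**2) + 6) = 6/Q + 1/(2*Q**2 + 6) = 6/Q + 1/(6 + 2*Q**2) = 1/(6 + 2*Q**2) + 6/Q)
Z = 100 (Z = (24*2)*2 + 4 = 48*2 + 4 = 96 + 4 = 100)
I(1) + Z*(-27) = (1/2)*(36 + 1 + 12*1**2)/(1*(3 + 1**2)) + 100*(-27) = (1/2)*1*(36 + 1 + 12*1)/(3 + 1) - 2700 = (1/2)*1*(36 + 1 + 12)/4 - 2700 = (1/2)*1*(1/4)*49 - 2700 = 49/8 - 2700 = -21551/8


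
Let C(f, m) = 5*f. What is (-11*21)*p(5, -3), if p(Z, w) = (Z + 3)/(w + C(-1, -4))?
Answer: 231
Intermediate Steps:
p(Z, w) = (3 + Z)/(-5 + w) (p(Z, w) = (Z + 3)/(w + 5*(-1)) = (3 + Z)/(w - 5) = (3 + Z)/(-5 + w))
(-11*21)*p(5, -3) = (-11*21)*((3 + 5)/(-5 - 3)) = -231*8/(-8) = -(-231)*8/8 = -231*(-1) = 231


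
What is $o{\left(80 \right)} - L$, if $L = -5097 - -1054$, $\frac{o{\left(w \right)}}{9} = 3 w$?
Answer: $6203$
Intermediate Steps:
$o{\left(w \right)} = 27 w$ ($o{\left(w \right)} = 9 \cdot 3 w = 27 w$)
$L = -4043$ ($L = -5097 + 1054 = -4043$)
$o{\left(80 \right)} - L = 27 \cdot 80 - -4043 = 2160 + 4043 = 6203$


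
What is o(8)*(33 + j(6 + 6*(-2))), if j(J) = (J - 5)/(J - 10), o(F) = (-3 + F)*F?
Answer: 2695/2 ≈ 1347.5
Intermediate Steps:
o(F) = F*(-3 + F)
j(J) = (-5 + J)/(-10 + J)
o(8)*(33 + j(6 + 6*(-2))) = (8*(-3 + 8))*(33 + (-5 + (6 + 6*(-2)))/(-10 + (6 + 6*(-2)))) = (8*5)*(33 + (-5 + (6 - 12))/(-10 + (6 - 12))) = 40*(33 + (-5 - 6)/(-10 - 6)) = 40*(33 - 11/(-16)) = 40*(33 - 1/16*(-11)) = 40*(33 + 11/16) = 40*(539/16) = 2695/2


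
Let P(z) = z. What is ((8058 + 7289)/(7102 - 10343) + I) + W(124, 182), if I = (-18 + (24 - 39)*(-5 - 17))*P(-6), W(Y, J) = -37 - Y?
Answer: -6604300/3241 ≈ -2037.7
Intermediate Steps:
I = -1872 (I = (-18 + (24 - 39)*(-5 - 17))*(-6) = (-18 - 15*(-22))*(-6) = (-18 + 330)*(-6) = 312*(-6) = -1872)
((8058 + 7289)/(7102 - 10343) + I) + W(124, 182) = ((8058 + 7289)/(7102 - 10343) - 1872) + (-37 - 1*124) = (15347/(-3241) - 1872) + (-37 - 124) = (15347*(-1/3241) - 1872) - 161 = (-15347/3241 - 1872) - 161 = -6082499/3241 - 161 = -6604300/3241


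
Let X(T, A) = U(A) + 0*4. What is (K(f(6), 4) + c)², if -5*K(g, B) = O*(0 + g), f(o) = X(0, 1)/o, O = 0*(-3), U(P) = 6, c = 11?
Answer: 121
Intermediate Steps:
X(T, A) = 6 (X(T, A) = 6 + 0*4 = 6 + 0 = 6)
O = 0
f(o) = 6/o
K(g, B) = 0 (K(g, B) = -0*(0 + g) = -0*g = -⅕*0 = 0)
(K(f(6), 4) + c)² = (0 + 11)² = 11² = 121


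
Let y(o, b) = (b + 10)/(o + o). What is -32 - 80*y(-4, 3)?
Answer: 98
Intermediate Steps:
y(o, b) = (10 + b)/(2*o) (y(o, b) = (10 + b)/((2*o)) = (10 + b)*(1/(2*o)) = (10 + b)/(2*o))
-32 - 80*y(-4, 3) = -32 - 40*(10 + 3)/(-4) = -32 - 40*(-1)*13/4 = -32 - 80*(-13/8) = -32 + 130 = 98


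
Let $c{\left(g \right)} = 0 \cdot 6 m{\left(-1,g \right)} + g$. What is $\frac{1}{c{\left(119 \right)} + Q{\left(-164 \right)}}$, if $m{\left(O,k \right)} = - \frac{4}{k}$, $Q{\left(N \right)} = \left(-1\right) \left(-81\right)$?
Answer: $\frac{1}{200} \approx 0.005$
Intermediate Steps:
$Q{\left(N \right)} = 81$
$c{\left(g \right)} = g$ ($c{\left(g \right)} = 0 \cdot 6 \left(- \frac{4}{g}\right) + g = 0 \left(- \frac{4}{g}\right) + g = 0 + g = g$)
$\frac{1}{c{\left(119 \right)} + Q{\left(-164 \right)}} = \frac{1}{119 + 81} = \frac{1}{200}$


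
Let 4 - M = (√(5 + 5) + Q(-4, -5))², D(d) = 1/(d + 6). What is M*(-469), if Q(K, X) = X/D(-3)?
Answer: 108339 - 14070*√10 ≈ 63846.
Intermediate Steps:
D(d) = 1/(6 + d)
Q(K, X) = 3*X (Q(K, X) = X/(1/(6 - 3)) = X/(1/3) = X/(⅓) = X*3 = 3*X)
M = 4 - (-15 + √10)² (M = 4 - (√(5 + 5) + 3*(-5))² = 4 - (√10 - 15)² = 4 - (-15 + √10)² ≈ -136.13)
M*(-469) = (-231 + 30*√10)*(-469) = 108339 - 14070*√10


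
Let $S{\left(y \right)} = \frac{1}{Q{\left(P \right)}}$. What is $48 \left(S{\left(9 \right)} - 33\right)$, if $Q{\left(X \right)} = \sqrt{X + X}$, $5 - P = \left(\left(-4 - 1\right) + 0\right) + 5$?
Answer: $-1584 + \frac{24 \sqrt{10}}{5} \approx -1568.8$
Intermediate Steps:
$P = 5$ ($P = 5 - \left(\left(\left(-4 - 1\right) + 0\right) + 5\right) = 5 - \left(\left(-5 + 0\right) + 5\right) = 5 - \left(-5 + 5\right) = 5 - 0 = 5 + 0 = 5$)
$Q{\left(X \right)} = \sqrt{2} \sqrt{X}$ ($Q{\left(X \right)} = \sqrt{2 X} = \sqrt{2} \sqrt{X}$)
$S{\left(y \right)} = \frac{\sqrt{10}}{10}$ ($S{\left(y \right)} = \frac{1}{\sqrt{2} \sqrt{5}} = \frac{1}{\sqrt{10}} = \frac{\sqrt{10}}{10}$)
$48 \left(S{\left(9 \right)} - 33\right) = 48 \left(\frac{\sqrt{10}}{10} - 33\right) = 48 \left(-33 + \frac{\sqrt{10}}{10}\right) = -1584 + \frac{24 \sqrt{10}}{5}$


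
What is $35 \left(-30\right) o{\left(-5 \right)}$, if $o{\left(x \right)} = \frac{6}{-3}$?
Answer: $2100$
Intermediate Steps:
$o{\left(x \right)} = -2$ ($o{\left(x \right)} = 6 \left(- \frac{1}{3}\right) = -2$)
$35 \left(-30\right) o{\left(-5 \right)} = 35 \left(-30\right) \left(-2\right) = \left(-1050\right) \left(-2\right) = 2100$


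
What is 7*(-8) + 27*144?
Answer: 3832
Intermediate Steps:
7*(-8) + 27*144 = -56 + 3888 = 3832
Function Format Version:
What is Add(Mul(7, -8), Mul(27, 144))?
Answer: 3832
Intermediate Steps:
Add(Mul(7, -8), Mul(27, 144)) = Add(-56, 3888) = 3832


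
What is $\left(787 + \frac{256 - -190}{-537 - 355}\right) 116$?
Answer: $91234$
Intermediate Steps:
$\left(787 + \frac{256 - -190}{-537 - 355}\right) 116 = \left(787 + \frac{256 + 190}{-892}\right) 116 = \left(787 + 446 \left(- \frac{1}{892}\right)\right) 116 = \left(787 - \frac{1}{2}\right) 116 = \frac{1573}{2} \cdot 116 = 91234$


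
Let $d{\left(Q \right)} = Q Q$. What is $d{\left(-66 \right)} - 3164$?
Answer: $1192$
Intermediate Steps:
$d{\left(Q \right)} = Q^{2}$
$d{\left(-66 \right)} - 3164 = \left(-66\right)^{2} - 3164 = 4356 - 3164 = 1192$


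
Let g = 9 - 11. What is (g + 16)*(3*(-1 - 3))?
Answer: -168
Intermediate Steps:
g = -2
(g + 16)*(3*(-1 - 3)) = (-2 + 16)*(3*(-1 - 3)) = 14*(3*(-4)) = 14*(-12) = -168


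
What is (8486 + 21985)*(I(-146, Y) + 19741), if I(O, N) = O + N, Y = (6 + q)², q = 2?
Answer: 599029389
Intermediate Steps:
Y = 64 (Y = (6 + 2)² = 8² = 64)
I(O, N) = N + O
(8486 + 21985)*(I(-146, Y) + 19741) = (8486 + 21985)*((64 - 146) + 19741) = 30471*(-82 + 19741) = 30471*19659 = 599029389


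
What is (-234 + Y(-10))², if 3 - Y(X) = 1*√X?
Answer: (231 + I*√10)² ≈ 53351.0 + 1461.0*I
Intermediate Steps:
Y(X) = 3 - √X
(-234 + Y(-10))² = (-234 + (3 - √(-10)))² = (-234 + (3 - I*√10))² = (-231 - I*√10)²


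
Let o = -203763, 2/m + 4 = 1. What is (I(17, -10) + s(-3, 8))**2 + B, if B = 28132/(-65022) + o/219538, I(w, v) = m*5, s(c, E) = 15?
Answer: 2885300618647/21412199754 ≈ 134.75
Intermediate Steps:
m = -2/3 (m = 2/(-4 + 1) = 2/(-3) = 2*(-1/3) = -2/3 ≈ -0.66667)
I(w, v) = -10/3 (I(w, v) = -2/3*5 = -10/3)
B = -9712560401/7137399918 (B = 28132/(-65022) - 203763/219538 = 28132*(-1/65022) - 203763*1/219538 = -14066/32511 - 203763/219538 = -9712560401/7137399918 ≈ -1.3608)
(I(17, -10) + s(-3, 8))**2 + B = (-10/3 + 15)**2 - 9712560401/7137399918 = (35/3)**2 - 9712560401/7137399918 = 1225/9 - 9712560401/7137399918 = 2885300618647/21412199754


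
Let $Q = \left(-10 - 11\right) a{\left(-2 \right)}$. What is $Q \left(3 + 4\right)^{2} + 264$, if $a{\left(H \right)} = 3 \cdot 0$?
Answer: $264$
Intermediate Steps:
$a{\left(H \right)} = 0$
$Q = 0$ ($Q = \left(-10 - 11\right) 0 = \left(-21\right) 0 = 0$)
$Q \left(3 + 4\right)^{2} + 264 = 0 \left(3 + 4\right)^{2} + 264 = 0 \cdot 7^{2} + 264 = 0 \cdot 49 + 264 = 0 + 264 = 264$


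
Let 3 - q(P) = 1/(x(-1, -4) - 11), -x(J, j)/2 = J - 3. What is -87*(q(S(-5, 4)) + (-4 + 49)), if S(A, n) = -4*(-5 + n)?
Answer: -4205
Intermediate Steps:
S(A, n) = 20 - 4*n
x(J, j) = 6 - 2*J (x(J, j) = -2*(J - 3) = -2*(-3 + J) = 6 - 2*J)
q(P) = 10/3 (q(P) = 3 - 1/((6 - 2*(-1)) - 11) = 3 - 1/((6 + 2) - 11) = 3 - 1/(8 - 11) = 3 - 1/(-3) = 3 - 1*(-⅓) = 3 + ⅓ = 10/3)
-87*(q(S(-5, 4)) + (-4 + 49)) = -87*(10/3 + (-4 + 49)) = -87*(10/3 + 45) = -87*145/3 = -4205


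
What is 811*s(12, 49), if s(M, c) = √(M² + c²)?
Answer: 811*√2545 ≈ 40913.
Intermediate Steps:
811*s(12, 49) = 811*√(12² + 49²) = 811*√(144 + 2401) = 811*√2545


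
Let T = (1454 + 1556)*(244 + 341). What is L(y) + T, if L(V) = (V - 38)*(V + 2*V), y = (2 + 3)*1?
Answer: 1760355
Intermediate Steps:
T = 1760850 (T = 3010*585 = 1760850)
y = 5 (y = 5*1 = 5)
L(V) = 3*V*(-38 + V) (L(V) = (-38 + V)*(3*V) = 3*V*(-38 + V))
L(y) + T = 3*5*(-38 + 5) + 1760850 = 3*5*(-33) + 1760850 = -495 + 1760850 = 1760355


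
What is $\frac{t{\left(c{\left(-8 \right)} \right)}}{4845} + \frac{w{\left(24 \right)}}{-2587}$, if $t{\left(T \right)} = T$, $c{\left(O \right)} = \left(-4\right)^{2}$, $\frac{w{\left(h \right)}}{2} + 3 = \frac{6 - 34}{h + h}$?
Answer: $\frac{50743}{8356010} \approx 0.0060726$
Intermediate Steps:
$w{\left(h \right)} = -6 - \frac{28}{h}$ ($w{\left(h \right)} = -6 + 2 \frac{6 - 34}{h + h} = -6 + 2 \left(- \frac{28}{2 h}\right) = -6 + 2 \left(- 28 \frac{1}{2 h}\right) = -6 + 2 \left(- \frac{14}{h}\right) = -6 - \frac{28}{h}$)
$c{\left(O \right)} = 16$
$\frac{t{\left(c{\left(-8 \right)} \right)}}{4845} + \frac{w{\left(24 \right)}}{-2587} = \frac{16}{4845} + \frac{-6 - \frac{28}{24}}{-2587} = 16 \cdot \frac{1}{4845} + \left(-6 - \frac{7}{6}\right) \left(- \frac{1}{2587}\right) = \frac{16}{4845} + \left(-6 - \frac{7}{6}\right) \left(- \frac{1}{2587}\right) = \frac{16}{4845} - - \frac{43}{15522} = \frac{16}{4845} + \frac{43}{15522} = \frac{50743}{8356010}$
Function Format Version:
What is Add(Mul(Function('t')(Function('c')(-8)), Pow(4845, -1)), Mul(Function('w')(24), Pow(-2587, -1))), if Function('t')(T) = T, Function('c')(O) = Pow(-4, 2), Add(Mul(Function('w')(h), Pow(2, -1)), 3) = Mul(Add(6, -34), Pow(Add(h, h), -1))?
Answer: Rational(50743, 8356010) ≈ 0.0060726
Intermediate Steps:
Function('w')(h) = Add(-6, Mul(-28, Pow(h, -1))) (Function('w')(h) = Add(-6, Mul(2, Mul(Add(6, -34), Pow(Add(h, h), -1)))) = Add(-6, Mul(2, Mul(-28, Pow(Mul(2, h), -1)))) = Add(-6, Mul(2, Mul(-28, Mul(Rational(1, 2), Pow(h, -1))))) = Add(-6, Mul(2, Mul(-14, Pow(h, -1)))) = Add(-6, Mul(-28, Pow(h, -1))))
Function('c')(O) = 16
Add(Mul(Function('t')(Function('c')(-8)), Pow(4845, -1)), Mul(Function('w')(24), Pow(-2587, -1))) = Add(Mul(16, Pow(4845, -1)), Mul(Add(-6, Mul(-28, Pow(24, -1))), Pow(-2587, -1))) = Add(Mul(16, Rational(1, 4845)), Mul(Add(-6, Mul(-28, Rational(1, 24))), Rational(-1, 2587))) = Add(Rational(16, 4845), Mul(Add(-6, Rational(-7, 6)), Rational(-1, 2587))) = Add(Rational(16, 4845), Mul(Rational(-43, 6), Rational(-1, 2587))) = Add(Rational(16, 4845), Rational(43, 15522)) = Rational(50743, 8356010)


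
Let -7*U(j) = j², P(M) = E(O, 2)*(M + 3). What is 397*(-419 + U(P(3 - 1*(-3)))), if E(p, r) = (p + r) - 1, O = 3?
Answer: -1678913/7 ≈ -2.3984e+5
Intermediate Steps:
E(p, r) = -1 + p + r
P(M) = 12 + 4*M (P(M) = (-1 + 3 + 2)*(M + 3) = 4*(3 + M) = 12 + 4*M)
U(j) = -j²/7
397*(-419 + U(P(3 - 1*(-3)))) = 397*(-419 - (12 + 4*(3 - 1*(-3)))²/7) = 397*(-419 - (12 + 4*(3 + 3))²/7) = 397*(-419 - (12 + 4*6)²/7) = 397*(-419 - (12 + 24)²/7) = 397*(-419 - ⅐*36²) = 397*(-419 - ⅐*1296) = 397*(-419 - 1296/7) = 397*(-4229/7) = -1678913/7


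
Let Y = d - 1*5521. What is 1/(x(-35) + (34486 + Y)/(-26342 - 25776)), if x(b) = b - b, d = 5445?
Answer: -26059/17205 ≈ -1.5146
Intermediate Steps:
x(b) = 0
Y = -76 (Y = 5445 - 1*5521 = 5445 - 5521 = -76)
1/(x(-35) + (34486 + Y)/(-26342 - 25776)) = 1/(0 + (34486 - 76)/(-26342 - 25776)) = 1/(0 + 34410/(-52118)) = 1/(0 + 34410*(-1/52118)) = 1/(0 - 17205/26059) = 1/(-17205/26059) = -26059/17205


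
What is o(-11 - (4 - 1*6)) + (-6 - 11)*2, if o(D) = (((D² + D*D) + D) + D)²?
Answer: 20702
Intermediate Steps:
o(D) = (2*D + 2*D²)² (o(D) = (((D² + D²) + D) + D)² = ((2*D² + D) + D)² = ((D + 2*D²) + D)² = (2*D + 2*D²)²)
o(-11 - (4 - 1*6)) + (-6 - 11)*2 = 4*(-11 - (4 - 1*6))²*(1 + (-11 - (4 - 1*6)))² + (-6 - 11)*2 = 4*(-11 - (4 - 6))²*(1 + (-11 - (4 - 6)))² - 17*2 = 4*(-11 - 1*(-2))²*(1 + (-11 - 1*(-2)))² - 34 = 4*(-11 + 2)²*(1 + (-11 + 2))² - 34 = 4*(-9)²*(1 - 9)² - 34 = 4*81*(-8)² - 34 = 4*81*64 - 34 = 20736 - 34 = 20702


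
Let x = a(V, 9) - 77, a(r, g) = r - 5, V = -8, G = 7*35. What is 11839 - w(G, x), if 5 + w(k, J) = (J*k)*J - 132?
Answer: -1972524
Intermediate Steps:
G = 245
a(r, g) = -5 + r
x = -90 (x = (-5 - 8) - 77 = -13 - 77 = -90)
w(k, J) = -137 + k*J**2 (w(k, J) = -5 + ((J*k)*J - 132) = -5 + (k*J**2 - 132) = -5 + (-132 + k*J**2) = -137 + k*J**2)
11839 - w(G, x) = 11839 - (-137 + 245*(-90)**2) = 11839 - (-137 + 245*8100) = 11839 - (-137 + 1984500) = 11839 - 1*1984363 = 11839 - 1984363 = -1972524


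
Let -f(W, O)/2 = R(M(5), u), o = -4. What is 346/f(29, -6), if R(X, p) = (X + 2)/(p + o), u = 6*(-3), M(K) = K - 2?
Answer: 3806/5 ≈ 761.20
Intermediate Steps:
M(K) = -2 + K
u = -18
R(X, p) = (2 + X)/(-4 + p) (R(X, p) = (X + 2)/(p - 4) = (2 + X)/(-4 + p))
f(W, O) = 5/11 (f(W, O) = -2*(2 + (-2 + 5))/(-4 - 18) = -2*(2 + 3)/(-22) = -(-1)*5/11 = -2*(-5/22) = 5/11)
346/f(29, -6) = 346/(5/11) = 346*(11/5) = 3806/5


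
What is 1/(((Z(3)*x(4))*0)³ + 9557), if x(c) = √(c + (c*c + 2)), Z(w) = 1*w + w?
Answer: 1/9557 ≈ 0.00010464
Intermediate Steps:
Z(w) = 2*w (Z(w) = w + w = 2*w)
x(c) = √(2 + c + c²) (x(c) = √(c + (c² + 2)) = √(c + (2 + c²)) = √(2 + c + c²))
1/(((Z(3)*x(4))*0)³ + 9557) = 1/((((2*3)*√(2 + 4 + 4²))*0)³ + 9557) = 1/(((6*√(2 + 4 + 16))*0)³ + 9557) = 1/(((6*√22)*0)³ + 9557) = 1/(0³ + 9557) = 1/(0 + 9557) = 1/9557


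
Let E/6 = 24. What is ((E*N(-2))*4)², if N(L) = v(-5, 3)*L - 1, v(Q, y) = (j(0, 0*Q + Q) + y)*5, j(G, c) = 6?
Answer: 2747437056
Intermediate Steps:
E = 144 (E = 6*24 = 144)
v(Q, y) = 30 + 5*y (v(Q, y) = (6 + y)*5 = 30 + 5*y)
N(L) = -1 + 45*L (N(L) = (30 + 5*3)*L - 1 = (30 + 15)*L - 1 = 45*L - 1 = -1 + 45*L)
((E*N(-2))*4)² = ((144*(-1 + 45*(-2)))*4)² = ((144*(-1 - 90))*4)² = ((144*(-91))*4)² = (-13104*4)² = (-52416)² = 2747437056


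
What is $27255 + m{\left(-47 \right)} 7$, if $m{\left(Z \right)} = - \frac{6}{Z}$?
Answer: $\frac{1281027}{47} \approx 27256.0$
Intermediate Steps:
$27255 + m{\left(-47 \right)} 7 = 27255 + - \frac{6}{-47} \cdot 7 = 27255 + \left(-6\right) \left(- \frac{1}{47}\right) 7 = 27255 + \frac{6}{47} \cdot 7 = 27255 + \frac{42}{47} = \frac{1281027}{47}$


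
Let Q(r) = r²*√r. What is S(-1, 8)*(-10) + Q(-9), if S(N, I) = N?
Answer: 10 + 243*I ≈ 10.0 + 243.0*I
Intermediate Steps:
Q(r) = r^(5/2)
S(-1, 8)*(-10) + Q(-9) = -1*(-10) + (-9)^(5/2) = 10 + 243*I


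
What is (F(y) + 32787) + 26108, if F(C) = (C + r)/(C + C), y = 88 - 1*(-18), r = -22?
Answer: 3121456/53 ≈ 58895.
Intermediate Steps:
y = 106 (y = 88 + 18 = 106)
F(C) = (-22 + C)/(2*C) (F(C) = (C - 22)/(C + C) = (-22 + C)/((2*C)) = (-22 + C)*(1/(2*C)) = (-22 + C)/(2*C))
(F(y) + 32787) + 26108 = ((½)*(-22 + 106)/106 + 32787) + 26108 = ((½)*(1/106)*84 + 32787) + 26108 = (21/53 + 32787) + 26108 = 1737732/53 + 26108 = 3121456/53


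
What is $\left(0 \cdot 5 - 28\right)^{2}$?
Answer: $784$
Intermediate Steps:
$\left(0 \cdot 5 - 28\right)^{2} = \left(0 - 28\right)^{2} = \left(-28\right)^{2} = 784$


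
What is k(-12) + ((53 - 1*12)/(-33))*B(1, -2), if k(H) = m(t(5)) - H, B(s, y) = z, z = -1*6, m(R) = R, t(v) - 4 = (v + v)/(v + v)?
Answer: 269/11 ≈ 24.455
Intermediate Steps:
t(v) = 5 (t(v) = 4 + (v + v)/(v + v) = 4 + (2*v)/((2*v)) = 4 + (2*v)*(1/(2*v)) = 4 + 1 = 5)
z = -6
B(s, y) = -6
k(H) = 5 - H
k(-12) + ((53 - 1*12)/(-33))*B(1, -2) = (5 - 1*(-12)) + ((53 - 1*12)/(-33))*(-6) = (5 + 12) + ((53 - 12)*(-1/33))*(-6) = 17 + (41*(-1/33))*(-6) = 17 - 41/33*(-6) = 17 + 82/11 = 269/11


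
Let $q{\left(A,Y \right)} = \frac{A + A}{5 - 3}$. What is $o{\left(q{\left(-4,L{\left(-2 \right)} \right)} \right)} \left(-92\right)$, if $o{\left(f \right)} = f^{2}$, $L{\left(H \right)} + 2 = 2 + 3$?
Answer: $-1472$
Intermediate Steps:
$L{\left(H \right)} = 3$ ($L{\left(H \right)} = -2 + \left(2 + 3\right) = -2 + 5 = 3$)
$q{\left(A,Y \right)} = A$ ($q{\left(A,Y \right)} = \frac{2 A}{2} = 2 A \frac{1}{2} = A$)
$o{\left(q{\left(-4,L{\left(-2 \right)} \right)} \right)} \left(-92\right) = \left(-4\right)^{2} \left(-92\right) = 16 \left(-92\right) = -1472$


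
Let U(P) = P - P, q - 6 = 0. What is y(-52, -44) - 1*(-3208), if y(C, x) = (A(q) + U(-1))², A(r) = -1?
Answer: 3209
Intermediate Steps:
q = 6 (q = 6 + 0 = 6)
U(P) = 0
y(C, x) = 1 (y(C, x) = (-1 + 0)² = (-1)² = 1)
y(-52, -44) - 1*(-3208) = 1 - 1*(-3208) = 1 + 3208 = 3209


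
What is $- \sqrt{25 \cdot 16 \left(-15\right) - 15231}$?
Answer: $- 3 i \sqrt{2359} \approx - 145.71 i$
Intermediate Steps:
$- \sqrt{25 \cdot 16 \left(-15\right) - 15231} = - \sqrt{400 \left(-15\right) - 15231} = - \sqrt{-6000 - 15231} = - \sqrt{-21231} = - 3 i \sqrt{2359}$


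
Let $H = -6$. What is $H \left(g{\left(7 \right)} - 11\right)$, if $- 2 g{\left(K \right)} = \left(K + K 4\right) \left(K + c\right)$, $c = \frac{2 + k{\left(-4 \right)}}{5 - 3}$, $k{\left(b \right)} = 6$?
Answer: $1221$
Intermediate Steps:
$c = 4$ ($c = \frac{2 + 6}{5 - 3} = \frac{8}{2} = 8 \cdot \frac{1}{2} = 4$)
$g{\left(K \right)} = - \frac{5 K \left(4 + K\right)}{2}$ ($g{\left(K \right)} = - \frac{\left(K + K 4\right) \left(K + 4\right)}{2} = - \frac{\left(K + 4 K\right) \left(4 + K\right)}{2} = - \frac{5 K \left(4 + K\right)}{2}$)
$H \left(g{\left(7 \right)} - 11\right) = - 6 \left(\left(- \frac{5}{2}\right) 7 \left(4 + 7\right) - 11\right) = - 6 \left(\left(- \frac{5}{2}\right) 7 \cdot 11 - 11\right) = - 6 \left(- \frac{385}{2} - 11\right) = \left(-6\right) \left(- \frac{407}{2}\right) = 1221$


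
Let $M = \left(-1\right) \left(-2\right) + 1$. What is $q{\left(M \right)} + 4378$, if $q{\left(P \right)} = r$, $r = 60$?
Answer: $4438$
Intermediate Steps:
$M = 3$ ($M = 2 + 1 = 3$)
$q{\left(P \right)} = 60$
$q{\left(M \right)} + 4378 = 60 + 4378 = 4438$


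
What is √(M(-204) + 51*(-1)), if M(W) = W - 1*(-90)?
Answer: I*√165 ≈ 12.845*I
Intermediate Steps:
M(W) = 90 + W (M(W) = W + 90 = 90 + W)
√(M(-204) + 51*(-1)) = √((90 - 204) + 51*(-1)) = √(-114 - 51) = √(-165) = I*√165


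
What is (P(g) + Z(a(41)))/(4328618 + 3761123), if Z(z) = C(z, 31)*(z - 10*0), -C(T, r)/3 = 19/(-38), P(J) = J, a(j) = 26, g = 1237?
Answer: 116/735431 ≈ 0.00015773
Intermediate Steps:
C(T, r) = 3/2 (C(T, r) = -57/(-38) = -57*(-1)/38 = -3*(-1/2) = 3/2)
Z(z) = 3*z/2 (Z(z) = 3*(z - 10*0)/2 = 3*(z + 0)/2 = 3*z/2)
(P(g) + Z(a(41)))/(4328618 + 3761123) = (1237 + (3/2)*26)/(4328618 + 3761123) = (1237 + 39)/8089741 = 1276*(1/8089741) = 116/735431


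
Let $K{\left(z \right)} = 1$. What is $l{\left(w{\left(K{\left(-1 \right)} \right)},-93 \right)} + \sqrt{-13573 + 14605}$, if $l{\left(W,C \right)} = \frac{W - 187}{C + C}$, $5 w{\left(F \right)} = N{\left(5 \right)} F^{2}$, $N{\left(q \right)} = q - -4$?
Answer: $\frac{463}{465} + 2 \sqrt{258} \approx 33.12$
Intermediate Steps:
$N{\left(q \right)} = 4 + q$ ($N{\left(q \right)} = q + 4 = 4 + q$)
$w{\left(F \right)} = \frac{9 F^{2}}{5}$ ($w{\left(F \right)} = \frac{\left(4 + 5\right) F^{2}}{5} = \frac{9 F^{2}}{5}$)
$l{\left(W,C \right)} = \frac{-187 + W}{2 C}$
$l{\left(w{\left(K{\left(-1 \right)} \right)},-93 \right)} + \sqrt{-13573 + 14605} = \frac{-187 + \frac{9 \cdot 1^{2}}{5}}{2 \left(-93\right)} + \sqrt{-13573 + 14605} = \frac{1}{2} \left(- \frac{1}{93}\right) \left(-187 + \frac{9}{5} \cdot 1\right) + \sqrt{1032} = \frac{1}{2} \left(- \frac{1}{93}\right) \left(-187 + \frac{9}{5}\right) + 2 \sqrt{258} = \frac{1}{2} \left(- \frac{1}{93}\right) \left(- \frac{926}{5}\right) + 2 \sqrt{258} = \frac{463}{465} + 2 \sqrt{258}$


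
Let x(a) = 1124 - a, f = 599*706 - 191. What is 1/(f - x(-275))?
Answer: 1/421304 ≈ 2.3736e-6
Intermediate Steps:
f = 422703 (f = 422894 - 191 = 422703)
1/(f - x(-275)) = 1/(422703 - (1124 - 1*(-275))) = 1/(422703 - (1124 + 275)) = 1/(422703 - 1*1399) = 1/(422703 - 1399) = 1/421304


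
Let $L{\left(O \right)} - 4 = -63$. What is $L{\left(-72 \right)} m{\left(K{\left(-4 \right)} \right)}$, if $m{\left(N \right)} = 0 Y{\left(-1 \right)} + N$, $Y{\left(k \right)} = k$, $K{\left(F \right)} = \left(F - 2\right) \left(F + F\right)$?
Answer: $-2832$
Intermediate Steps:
$L{\left(O \right)} = -59$ ($L{\left(O \right)} = 4 - 63 = -59$)
$K{\left(F \right)} = 2 F \left(-2 + F\right)$ ($K{\left(F \right)} = \left(-2 + F\right) 2 F = 2 F \left(-2 + F\right)$)
$m{\left(N \right)} = N$ ($m{\left(N \right)} = 0 \left(-1\right) + N = 0 + N = N$)
$L{\left(-72 \right)} m{\left(K{\left(-4 \right)} \right)} = - 59 \cdot 2 \left(-4\right) \left(-2 - 4\right) = - 59 \cdot 2 \left(-4\right) \left(-6\right) = \left(-59\right) 48 = -2832$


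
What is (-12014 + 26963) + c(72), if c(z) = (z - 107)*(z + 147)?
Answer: 7284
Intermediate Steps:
c(z) = (-107 + z)*(147 + z)
(-12014 + 26963) + c(72) = (-12014 + 26963) + (-15729 + 72**2 + 40*72) = 14949 + (-15729 + 5184 + 2880) = 14949 - 7665 = 7284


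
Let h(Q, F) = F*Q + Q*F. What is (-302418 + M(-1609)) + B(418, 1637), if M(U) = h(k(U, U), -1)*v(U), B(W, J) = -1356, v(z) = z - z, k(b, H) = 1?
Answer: -303774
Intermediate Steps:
v(z) = 0
h(Q, F) = 2*F*Q (h(Q, F) = F*Q + F*Q = 2*F*Q)
M(U) = 0 (M(U) = (2*(-1)*1)*0 = -2*0 = 0)
(-302418 + M(-1609)) + B(418, 1637) = (-302418 + 0) - 1356 = -302418 - 1356 = -303774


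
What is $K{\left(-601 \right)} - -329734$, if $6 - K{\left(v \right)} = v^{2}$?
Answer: $-31461$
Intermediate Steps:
$K{\left(v \right)} = 6 - v^{2}$
$K{\left(-601 \right)} - -329734 = \left(6 - \left(-601\right)^{2}\right) - -329734 = \left(6 - 361201\right) + 329734 = -361195 + 329734 = -31461$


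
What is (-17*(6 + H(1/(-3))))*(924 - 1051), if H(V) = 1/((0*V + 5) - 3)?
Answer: 28067/2 ≈ 14034.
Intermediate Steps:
H(V) = ½ (H(V) = 1/((0 + 5) - 3) = 1/(5 - 3) = 1/2 = ½)
(-17*(6 + H(1/(-3))))*(924 - 1051) = (-17*(6 + ½))*(924 - 1051) = -17*13/2*(-127) = -221/2*(-127) = 28067/2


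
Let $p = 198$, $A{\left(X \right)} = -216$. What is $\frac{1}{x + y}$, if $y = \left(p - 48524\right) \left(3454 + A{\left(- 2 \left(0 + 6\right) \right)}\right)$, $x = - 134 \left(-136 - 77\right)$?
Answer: $- \frac{1}{156451046} \approx -6.3918 \cdot 10^{-9}$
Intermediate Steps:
$x = 28542$ ($x = \left(-134\right) \left(-213\right) = 28542$)
$y = -156479588$ ($y = \left(198 - 48524\right) \left(3454 - 216\right) = \left(-48326\right) 3238 = -156479588$)
$\frac{1}{x + y} = \frac{1}{28542 - 156479588} = \frac{1}{-156451046} = - \frac{1}{156451046}$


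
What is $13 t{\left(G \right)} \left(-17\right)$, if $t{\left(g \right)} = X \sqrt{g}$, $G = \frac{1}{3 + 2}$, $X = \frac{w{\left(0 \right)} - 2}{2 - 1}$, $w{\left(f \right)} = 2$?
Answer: $0$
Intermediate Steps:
$X = 0$ ($X = \frac{2 - 2}{2 - 1} = \frac{0}{1} = 0 \cdot 1 = 0$)
$G = \frac{1}{5} \approx 0.2$
$t{\left(g \right)} = 0$ ($t{\left(g \right)} = 0 \sqrt{g} = 0$)
$13 t{\left(G \right)} \left(-17\right) = 13 \cdot 0 \left(-17\right) = 0 \left(-17\right) = 0$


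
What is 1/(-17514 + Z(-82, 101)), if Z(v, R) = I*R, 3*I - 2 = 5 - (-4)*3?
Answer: -3/50623 ≈ -5.9262e-5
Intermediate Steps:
I = 19/3 (I = 2/3 + (5 - (-4)*3)/3 = 2/3 + (5 - 2*(-6))/3 = 2/3 + (5 + 12)/3 = 2/3 + (1/3)*17 = 2/3 + 17/3 = 19/3 ≈ 6.3333)
Z(v, R) = 19*R/3
1/(-17514 + Z(-82, 101)) = 1/(-17514 + (19/3)*101) = 1/(-17514 + 1919/3) = 1/(-50623/3) = -3/50623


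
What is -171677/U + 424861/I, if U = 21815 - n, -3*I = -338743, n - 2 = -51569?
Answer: 35377067695/24857638826 ≈ 1.4232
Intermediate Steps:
n = -51567 (n = 2 - 51569 = -51567)
I = 338743/3 (I = -⅓*(-338743) = 338743/3 ≈ 1.1291e+5)
U = 73382 (U = 21815 - 1*(-51567) = 21815 + 51567 = 73382)
-171677/U + 424861/I = -171677/73382 + 424861/(338743/3) = -171677*1/73382 + 424861*(3/338743) = -171677/73382 + 1274583/338743 = 35377067695/24857638826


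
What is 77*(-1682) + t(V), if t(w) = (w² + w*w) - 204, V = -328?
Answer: 85450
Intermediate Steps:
t(w) = -204 + 2*w² (t(w) = (w² + w²) - 204 = 2*w² - 204 = -204 + 2*w²)
77*(-1682) + t(V) = 77*(-1682) + (-204 + 2*(-328)²) = -129514 + (-204 + 2*107584) = -129514 + (-204 + 215168) = -129514 + 214964 = 85450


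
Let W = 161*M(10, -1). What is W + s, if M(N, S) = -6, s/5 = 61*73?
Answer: 21299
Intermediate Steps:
s = 22265 (s = 5*(61*73) = 5*4453 = 22265)
W = -966 (W = 161*(-6) = -966)
W + s = -966 + 22265 = 21299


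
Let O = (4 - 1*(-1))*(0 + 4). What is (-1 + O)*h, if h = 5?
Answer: 95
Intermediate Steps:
O = 20 (O = (4 + 1)*4 = 5*4 = 20)
(-1 + O)*h = (-1 + 20)*5 = 19*5 = 95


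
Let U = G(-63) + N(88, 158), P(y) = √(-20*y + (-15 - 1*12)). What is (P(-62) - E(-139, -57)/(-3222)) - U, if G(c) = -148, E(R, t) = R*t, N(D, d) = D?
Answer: 67081/1074 + √1213 ≈ 97.287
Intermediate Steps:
P(y) = √(-27 - 20*y) (P(y) = √(-20*y + (-15 - 12)) = √(-20*y - 27) = √(-27 - 20*y))
U = -60 (U = -148 + 88 = -60)
(P(-62) - E(-139, -57)/(-3222)) - U = (√(-27 - 20*(-62)) - (-139*(-57))/(-3222)) - 1*(-60) = (√(-27 + 1240) - 7923*(-1)/3222) + 60 = (√1213 - 1*(-2641/1074)) + 60 = (√1213 + 2641/1074) + 60 = (2641/1074 + √1213) + 60 = 67081/1074 + √1213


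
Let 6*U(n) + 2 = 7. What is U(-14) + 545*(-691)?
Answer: -2259565/6 ≈ -3.7659e+5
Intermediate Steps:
U(n) = ⅚ (U(n) = -⅓ + (⅙)*7 = -⅓ + 7/6 = ⅚)
U(-14) + 545*(-691) = ⅚ + 545*(-691) = ⅚ - 376595 = -2259565/6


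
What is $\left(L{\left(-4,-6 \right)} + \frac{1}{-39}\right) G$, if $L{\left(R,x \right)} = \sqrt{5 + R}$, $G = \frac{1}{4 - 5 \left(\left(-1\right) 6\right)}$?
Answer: $\frac{19}{663} \approx 0.028658$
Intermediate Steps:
$G = \frac{1}{34}$ ($G = \frac{1}{4 - -30} = \frac{1}{4 + 30} = \frac{1}{34} \approx 0.029412$)
$\left(L{\left(-4,-6 \right)} + \frac{1}{-39}\right) G = \left(\sqrt{5 - 4} + \frac{1}{-39}\right) \frac{1}{34} = \left(\sqrt{1} - \frac{1}{39}\right) \frac{1}{34} = \left(1 - \frac{1}{39}\right) \frac{1}{34} = \frac{38}{39} \cdot \frac{1}{34} = \frac{19}{663}$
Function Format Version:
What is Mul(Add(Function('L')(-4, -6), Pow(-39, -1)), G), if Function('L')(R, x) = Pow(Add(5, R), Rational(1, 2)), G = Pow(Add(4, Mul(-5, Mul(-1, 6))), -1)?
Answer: Rational(19, 663) ≈ 0.028658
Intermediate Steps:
G = Rational(1, 34) (G = Pow(Add(4, Mul(-5, -6)), -1) = Pow(Add(4, 30), -1) = Pow(34, -1) = Rational(1, 34) ≈ 0.029412)
Mul(Add(Function('L')(-4, -6), Pow(-39, -1)), G) = Mul(Add(Pow(Add(5, -4), Rational(1, 2)), Pow(-39, -1)), Rational(1, 34)) = Mul(Add(Pow(1, Rational(1, 2)), Rational(-1, 39)), Rational(1, 34)) = Mul(Add(1, Rational(-1, 39)), Rational(1, 34)) = Mul(Rational(38, 39), Rational(1, 34)) = Rational(19, 663)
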